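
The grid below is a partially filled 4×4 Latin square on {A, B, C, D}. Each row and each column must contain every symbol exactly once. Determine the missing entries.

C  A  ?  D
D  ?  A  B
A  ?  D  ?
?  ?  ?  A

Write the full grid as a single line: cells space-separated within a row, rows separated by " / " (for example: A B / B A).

C A B D / D C A B / A B D C / B D C A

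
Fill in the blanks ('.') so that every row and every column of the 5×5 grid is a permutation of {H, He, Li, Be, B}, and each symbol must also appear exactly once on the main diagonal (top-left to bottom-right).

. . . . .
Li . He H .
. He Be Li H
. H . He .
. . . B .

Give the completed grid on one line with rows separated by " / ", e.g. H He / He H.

row 1 is empty so far; column 4 has {H,He,Li,B} — only Be is left for (r1,c4).
row 2 has {H,He,Li}; column 2 has {H,He}; the diagonal has {He,Be} — only B is left for (r2,c2).
row 2 has {H,He,Li,B}; column 5 has {H} — only Be is left for (r2,c5).
row 3 has {H,He,Li,Be}; column 1 has {Li} — only B is left for (r3,c1).
row 4 has {H,He}; column 1 has {Li,B} — only Be is left for (r4,c1).
row 5 has {B}; column 5 has {H,Be}; the diagonal has {He,Be,B} — only Li is left for (r5,c5).
row 1 has {Be}; column 1 has {Li,Be,B}; the diagonal has {He,Li,Be,B} — only H is left for (r1,c1).
row 1 has {H,Be}; column 2 has {H,He,B} — only Li is left for (r1,c2).
row 1 has {H,Li,Be}; column 3 has {He,Be} — only B is left for (r1,c3).
row 1 has {H,Li,Be,B}; column 5 has {H,Li,Be} — only He is left for (r1,c5).
row 4 has {H,He,Be}; column 3 has {He,Be,B} — only Li is left for (r4,c3).
row 4 has {H,He,Li,Be}; column 5 has {H,He,Li,Be} — only B is left for (r4,c5).
row 5 has {Li,B}; column 1 has {H,Li,Be,B} — only He is left for (r5,c1).
row 5 has {He,Li,B}; column 2 has {H,He,Li,B} — only Be is left for (r5,c2).
row 5 has {He,Li,Be,B}; column 3 has {He,Li,Be,B} — only H is left for (r5,c3).

H Li B Be He / Li B He H Be / B He Be Li H / Be H Li He B / He Be H B Li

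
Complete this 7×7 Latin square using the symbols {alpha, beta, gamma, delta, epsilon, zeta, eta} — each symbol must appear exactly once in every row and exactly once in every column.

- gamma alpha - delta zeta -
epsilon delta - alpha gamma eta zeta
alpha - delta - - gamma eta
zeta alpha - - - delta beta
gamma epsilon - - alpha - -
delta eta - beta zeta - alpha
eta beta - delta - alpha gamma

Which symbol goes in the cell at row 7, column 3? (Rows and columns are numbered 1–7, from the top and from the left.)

(r1,c1) = beta
(r1,c7) = epsilon
(r2,c3) = beta
(r3,c2) = zeta
(r3,c4) = epsilon
(r3,c5) = beta
(r5,c6) = beta
(r5,c7) = delta
(r6,c6) = epsilon
(r7,c5) = epsilon
(r1,c4) = eta
(r4,c4) = gamma
(r4,c5) = eta
(r5,c4) = zeta
(r6,c3) = gamma
(r7,c3) = zeta

zeta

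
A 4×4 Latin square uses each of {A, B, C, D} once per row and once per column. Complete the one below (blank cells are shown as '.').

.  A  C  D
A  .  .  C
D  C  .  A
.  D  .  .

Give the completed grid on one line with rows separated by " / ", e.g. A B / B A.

Cell (r1,c1): row 1 has {A,C,D}; column 1 has {A,D} → B.
Cell (r2,c2): row 2 has {A,C}; column 2 has {A,C,D} → B.
Cell (r2,c3): row 2 has {A,B,C}; column 3 has {C} → D.
Cell (r3,c3): row 3 has {A,C,D}; column 3 has {C,D} → B.
Cell (r4,c1): row 4 has {D}; column 1 has {A,B,D} → C.
Cell (r4,c3): row 4 has {C,D}; column 3 has {B,C,D} → A.
Cell (r4,c4): row 4 has {A,C,D}; column 4 has {A,C,D} → B.

B A C D / A B D C / D C B A / C D A B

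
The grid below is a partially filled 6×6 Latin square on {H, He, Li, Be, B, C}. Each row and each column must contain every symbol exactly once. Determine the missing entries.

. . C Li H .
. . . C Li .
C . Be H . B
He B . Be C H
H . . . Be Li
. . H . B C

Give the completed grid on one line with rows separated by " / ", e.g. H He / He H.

B He C Li H Be / Be H B C Li He / C Li Be H He B / He B Li Be C H / H C He B Be Li / Li Be H He B C

(r3,c5) = He
(r4,c3) = Li
(r6,c4) = He
(r3,c2) = Li
(r5,c4) = B
(r6,c2) = Be
(r1,c2) = He
(r1,c6) = Be
(r2,c2) = H
(r2,c6) = He
(r5,c2) = C
(r5,c3) = He
(r6,c1) = Li
(r1,c1) = B
(r2,c1) = Be
(r2,c3) = B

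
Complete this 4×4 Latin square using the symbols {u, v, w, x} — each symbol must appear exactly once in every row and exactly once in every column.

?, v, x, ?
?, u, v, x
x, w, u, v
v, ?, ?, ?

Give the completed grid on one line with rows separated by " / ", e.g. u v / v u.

Cell (r2,c1): row 2 has {u,v,x}; column 1 has {v,x} → w.
Cell (r4,c2): row 4 has {v}; column 2 has {u,v,w} → x.
Cell (r4,c3): row 4 has {v,x}; column 3 has {u,v,x} → w.
Cell (r4,c4): row 4 has {v,w,x}; column 4 has {v,x} → u.
Cell (r1,c1): row 1 has {v,x}; column 1 has {v,w,x} → u.
Cell (r1,c4): row 1 has {u,v,x}; column 4 has {u,v,x} → w.

u v x w / w u v x / x w u v / v x w u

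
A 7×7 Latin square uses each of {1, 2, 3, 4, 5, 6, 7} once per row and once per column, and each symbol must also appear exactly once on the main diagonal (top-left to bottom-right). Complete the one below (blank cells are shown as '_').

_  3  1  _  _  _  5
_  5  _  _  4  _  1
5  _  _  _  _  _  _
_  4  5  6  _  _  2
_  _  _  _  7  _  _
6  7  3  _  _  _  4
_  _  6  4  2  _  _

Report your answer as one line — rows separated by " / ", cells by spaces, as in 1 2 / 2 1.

4 3 1 7 6 2 5 / 2 5 7 3 4 6 1 / 5 6 2 1 3 4 7 / 3 4 5 6 1 7 2 / 1 2 4 5 7 3 6 / 6 7 3 2 5 1 4 / 7 1 6 4 2 5 3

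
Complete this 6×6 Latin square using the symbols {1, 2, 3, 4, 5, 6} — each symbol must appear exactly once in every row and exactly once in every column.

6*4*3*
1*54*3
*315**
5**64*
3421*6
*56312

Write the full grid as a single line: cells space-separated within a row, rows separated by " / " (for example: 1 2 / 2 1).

row 1 has {3,4,6}; column 4 has {1,3,4,5,6} — only 2 is left for (r1,c4).
row 3 has {1,3,5}; column 6 has {2,3,6} — only 4 is left for (r3,c6).
row 4 has {4,5,6}; column 3 has {1,2,4,5,6} — only 3 is left for (r4,c3).
row 4 has {3,4,5,6}; column 6 has {2,3,4,6} — only 1 is left for (r4,c6).
row 5 has {1,2,3,4,6}; column 5 has {1,3,4} — only 5 is left for (r5,c5).
row 6 has {1,2,3,5,6}; column 1 has {1,3,5,6} — only 4 is left for (r6,c1).
row 1 has {2,3,4,6}; column 2 has {3,4,5} — only 1 is left for (r1,c2).
row 1 has {1,2,3,4,6}; column 6 has {1,2,3,4,6} — only 5 is left for (r1,c6).
row 3 has {1,3,4,5}; column 1 has {1,3,4,5,6} — only 2 is left for (r3,c1).
row 3 has {1,2,3,4,5}; column 5 has {1,3,4,5} — only 6 is left for (r3,c5).
row 4 has {1,3,4,5,6}; column 2 has {1,3,4,5} — only 2 is left for (r4,c2).
row 2 has {1,3,4,5}; column 2 has {1,2,3,4,5} — only 6 is left for (r2,c2).
row 2 has {1,3,4,5,6}; column 5 has {1,3,4,5,6} — only 2 is left for (r2,c5).

6 1 4 2 3 5 / 1 6 5 4 2 3 / 2 3 1 5 6 4 / 5 2 3 6 4 1 / 3 4 2 1 5 6 / 4 5 6 3 1 2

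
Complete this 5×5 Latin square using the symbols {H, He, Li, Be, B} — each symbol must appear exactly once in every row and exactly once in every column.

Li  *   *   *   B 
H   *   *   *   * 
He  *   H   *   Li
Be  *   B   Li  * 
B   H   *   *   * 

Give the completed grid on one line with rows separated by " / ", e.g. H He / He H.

row 4 has {Li,Be,B}; column 2 has {H} — only He is left for (r4,c2).
row 4 has {He,Li,Be,B}; column 5 has {Li,B} — only H is left for (r4,c5).
row 1 has {Li,B}; column 2 has {H,He} — only Be is left for (r1,c2).
row 1 has {Li,Be,B}; column 3 has {H,B} — only He is left for (r1,c3).
row 1 has {He,Li,Be,B}; column 4 has {Li} — only H is left for (r1,c4).
row 3 has {H,He,Li}; column 2 has {H,He,Be} — only B is left for (r3,c2).
row 3 has {H,He,Li,B}; column 4 has {H,Li} — only Be is left for (r3,c4).
row 5 has {H,B}; column 4 has {H,Li,Be} — only He is left for (r5,c4).
row 5 has {H,He,B}; column 5 has {H,Li,B} — only Be is left for (r5,c5).
row 2 has {H}; column 2 has {H,He,Be,B} — only Li is left for (r2,c2).
row 2 has {H,Li}; column 3 has {H,He,B} — only Be is left for (r2,c3).
row 2 has {H,Li,Be}; column 4 has {H,He,Li,Be} — only B is left for (r2,c4).
row 2 has {H,Li,Be,B}; column 5 has {H,Li,Be,B} — only He is left for (r2,c5).
row 5 has {H,He,Be,B}; column 3 has {H,He,Be,B} — only Li is left for (r5,c3).

Li Be He H B / H Li Be B He / He B H Be Li / Be He B Li H / B H Li He Be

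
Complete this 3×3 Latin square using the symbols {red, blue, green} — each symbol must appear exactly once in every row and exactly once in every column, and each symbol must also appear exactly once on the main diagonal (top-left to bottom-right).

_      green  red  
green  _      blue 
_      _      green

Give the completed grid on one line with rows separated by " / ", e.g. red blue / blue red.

Cell (r1,c1): row 1 has {red,green}; column 1 has {green}; the diagonal has {green} → blue.
Cell (r2,c2): row 2 has {blue,green}; column 2 has {green}; the diagonal has {blue,green} → red.
Cell (r3,c1): row 3 has {green}; column 1 has {blue,green} → red.
Cell (r3,c2): row 3 has {red,green}; column 2 has {red,green} → blue.

blue green red / green red blue / red blue green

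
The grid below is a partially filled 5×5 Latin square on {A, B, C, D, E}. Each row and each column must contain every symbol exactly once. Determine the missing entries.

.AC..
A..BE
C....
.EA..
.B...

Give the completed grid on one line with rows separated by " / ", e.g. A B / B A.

E A C D B / A C D B E / C D B E A / B E A C D / D B E A C

(r2,c3) = D
(r3,c2) = D
(r5,c3) = E
(r2,c2) = C
(r3,c3) = B
(r3,c5) = A
(r5,c1) = D
(r5,c5) = C
(r3,c4) = E
(r4,c1) = B
(r4,c5) = D
(r5,c4) = A
(r1,c1) = E
(r1,c4) = D
(r1,c5) = B
(r4,c4) = C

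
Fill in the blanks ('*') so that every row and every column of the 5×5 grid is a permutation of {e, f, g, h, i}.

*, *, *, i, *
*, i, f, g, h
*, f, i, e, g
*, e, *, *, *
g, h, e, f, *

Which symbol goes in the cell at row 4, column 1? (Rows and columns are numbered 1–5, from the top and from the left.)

Cell (r1,c2): row 1 has {i}; column 2 has {e,f,h,i} → g.
Cell (r1,c3): row 1 has {g,i}; column 3 has {e,f,i} → h.
Cell (r2,c1): row 2 has {f,g,h,i}; column 1 has {g} → e.
Cell (r3,c1): row 3 has {e,f,g,i}; column 1 has {e,g} → h.
Cell (r4,c3): row 4 has {e}; column 3 has {e,f,h,i} → g.
Cell (r4,c4): row 4 has {e,g}; column 4 has {e,f,g,i} → h.
Cell (r5,c5): row 5 has {e,f,g,h}; column 5 has {g,h} → i.
Cell (r1,c1): row 1 has {g,h,i}; column 1 has {e,g,h} → f.
Cell (r1,c5): row 1 has {f,g,h,i}; column 5 has {g,h,i} → e.
Cell (r4,c1): row 4 has {e,g,h}; column 1 has {e,f,g,h} → i.

i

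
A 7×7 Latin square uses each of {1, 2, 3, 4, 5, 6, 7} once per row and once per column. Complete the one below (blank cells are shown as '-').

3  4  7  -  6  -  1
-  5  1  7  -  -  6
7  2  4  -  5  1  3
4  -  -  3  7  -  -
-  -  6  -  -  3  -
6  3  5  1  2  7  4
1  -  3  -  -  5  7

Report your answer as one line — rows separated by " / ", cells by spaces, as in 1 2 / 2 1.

3 4 7 5 6 2 1 / 2 5 1 7 3 4 6 / 7 2 4 6 5 1 3 / 4 1 2 3 7 6 5 / 5 7 6 4 1 3 2 / 6 3 5 1 2 7 4 / 1 6 3 2 4 5 7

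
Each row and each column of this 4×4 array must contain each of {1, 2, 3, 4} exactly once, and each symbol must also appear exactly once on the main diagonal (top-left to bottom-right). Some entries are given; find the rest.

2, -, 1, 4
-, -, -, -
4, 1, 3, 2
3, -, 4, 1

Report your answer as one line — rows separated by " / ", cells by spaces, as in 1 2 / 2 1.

2 3 1 4 / 1 4 2 3 / 4 1 3 2 / 3 2 4 1

(r1,c2) = 3
(r2,c1) = 1
(r2,c2) = 4
(r2,c3) = 2
(r2,c4) = 3
(r4,c2) = 2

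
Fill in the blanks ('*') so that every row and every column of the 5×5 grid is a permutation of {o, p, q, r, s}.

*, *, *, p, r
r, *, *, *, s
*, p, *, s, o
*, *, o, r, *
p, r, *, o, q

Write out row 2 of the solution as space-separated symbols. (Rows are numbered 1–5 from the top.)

(r2,c4) = q
(r3,c1) = q
(r3,c3) = r
(r4,c1) = s
(r4,c2) = q
(r4,c5) = p
(r5,c3) = s
(r1,c1) = o
(r1,c2) = s
(r1,c3) = q
(r2,c2) = o
(r2,c3) = p

r o p q s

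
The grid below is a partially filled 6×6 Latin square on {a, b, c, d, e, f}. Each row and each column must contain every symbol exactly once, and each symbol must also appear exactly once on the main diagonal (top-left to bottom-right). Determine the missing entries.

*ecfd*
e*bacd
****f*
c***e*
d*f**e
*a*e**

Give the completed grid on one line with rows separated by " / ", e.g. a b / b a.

b e c f d a / e f b a c d / a d e c f b / c b a d e f / d c f b a e / f a d e b c

(r2,c2): row 2 has {a,b,c,d,e}; column 2 has {a,e}; the diagonal is empty so far, so it must be f.
(r6,c3): row 6 has {a,e}; column 3 has {b,c,f}, so it must be d.
(r6,c5): row 6 has {a,d,e}; column 5 has {c,d,e,f}, so it must be b.
(r6,c6): row 6 has {a,b,d,e}; column 6 has {d,e}; the diagonal has {f}, so it must be c.
(r4,c3): row 4 has {c,e}; column 3 has {b,c,d,f}, so it must be a.
(r5,c5): row 5 has {d,e,f}; column 5 has {b,c,d,e,f}; the diagonal has {c,f}, so it must be a.
(r6,c1): row 6 has {a,b,c,d,e}; column 1 has {c,d,e}, so it must be f.
(r1,c1): row 1 has {c,d,e,f}; column 1 has {c,d,e,f}; the diagonal has {a,c,f}, so it must be b.
(r1,c6): row 1 has {b,c,d,e,f}; column 6 has {c,d,e}, so it must be a.
(r3,c1): row 3 has {f}; column 1 has {b,c,d,e,f}, so it must be a.
(r3,c3): row 3 has {a,f}; column 3 has {a,b,c,d,f}; the diagonal has {a,b,c,f}, so it must be e.
(r3,c6): row 3 has {a,e,f}; column 6 has {a,c,d,e}, so it must be b.
(r4,c4): row 4 has {a,c,e}; column 4 has {a,e,f}; the diagonal has {a,b,c,e,f}, so it must be d.
(r4,c6): row 4 has {a,c,d,e}; column 6 has {a,b,c,d,e}, so it must be f.
(r3,c4): row 3 has {a,b,e,f}; column 4 has {a,d,e,f}, so it must be c.
(r4,c2): row 4 has {a,c,d,e,f}; column 2 has {a,e,f}, so it must be b.
(r5,c2): row 5 has {a,d,e,f}; column 2 has {a,b,e,f}, so it must be c.
(r5,c4): row 5 has {a,c,d,e,f}; column 4 has {a,c,d,e,f}, so it must be b.
(r3,c2): row 3 has {a,b,c,e,f}; column 2 has {a,b,c,e,f}, so it must be d.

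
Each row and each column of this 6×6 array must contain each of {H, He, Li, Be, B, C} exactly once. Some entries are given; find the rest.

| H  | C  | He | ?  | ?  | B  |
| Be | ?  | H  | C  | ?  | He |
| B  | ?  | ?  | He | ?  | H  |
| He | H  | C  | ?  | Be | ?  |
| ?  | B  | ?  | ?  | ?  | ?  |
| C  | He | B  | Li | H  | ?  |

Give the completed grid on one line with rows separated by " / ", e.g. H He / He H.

H C He Be Li B / Be Li H C B He / B Be Li He C H / He H C B Be Li / Li B Be H He C / C He B Li H Be

(r1,c4) = Be
(r1,c5) = Li
(r2,c2) = Li
(r2,c5) = B
(r3,c2) = Be
(r3,c3) = Li
(r3,c5) = C
(r4,c4) = B
(r4,c6) = Li
(r5,c1) = Li
(r5,c3) = Be
(r5,c4) = H
(r5,c5) = He
(r5,c6) = C
(r6,c6) = Be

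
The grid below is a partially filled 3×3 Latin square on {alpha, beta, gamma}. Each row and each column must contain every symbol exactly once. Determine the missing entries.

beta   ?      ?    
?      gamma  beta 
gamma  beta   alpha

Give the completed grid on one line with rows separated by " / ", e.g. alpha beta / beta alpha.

beta alpha gamma / alpha gamma beta / gamma beta alpha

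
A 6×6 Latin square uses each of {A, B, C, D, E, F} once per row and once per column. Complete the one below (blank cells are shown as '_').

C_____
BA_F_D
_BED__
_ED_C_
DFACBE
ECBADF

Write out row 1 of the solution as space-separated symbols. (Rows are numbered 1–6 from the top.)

C D F E A B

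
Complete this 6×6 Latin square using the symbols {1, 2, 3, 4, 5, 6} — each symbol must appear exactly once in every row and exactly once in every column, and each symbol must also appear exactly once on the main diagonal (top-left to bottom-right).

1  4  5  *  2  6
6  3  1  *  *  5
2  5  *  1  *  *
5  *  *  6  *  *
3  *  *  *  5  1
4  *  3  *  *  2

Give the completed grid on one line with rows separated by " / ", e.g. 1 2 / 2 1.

1 4 5 3 2 6 / 6 3 1 2 4 5 / 2 5 4 1 6 3 / 5 1 2 6 3 4 / 3 2 6 4 5 1 / 4 6 3 5 1 2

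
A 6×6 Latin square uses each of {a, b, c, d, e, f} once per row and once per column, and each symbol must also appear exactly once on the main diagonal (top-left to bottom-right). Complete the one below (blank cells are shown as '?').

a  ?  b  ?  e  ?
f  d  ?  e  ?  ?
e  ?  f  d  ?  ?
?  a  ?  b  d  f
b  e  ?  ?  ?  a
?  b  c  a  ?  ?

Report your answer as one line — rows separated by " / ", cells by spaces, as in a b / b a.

a f b c e d / f d a e b c / e c f d a b / c a e b d f / b e d f c a / d b c a f e

(r2,c3) = a
(r3,c2) = c
(r3,c6) = b
(r4,c1) = c
(r4,c3) = e
(r5,c3) = d
(r5,c5) = c
(r6,c1) = d
(r6,c5) = f
(r6,c6) = e
(r1,c2) = f
(r1,c4) = c
(r1,c6) = d
(r2,c5) = b
(r2,c6) = c
(r3,c5) = a
(r5,c4) = f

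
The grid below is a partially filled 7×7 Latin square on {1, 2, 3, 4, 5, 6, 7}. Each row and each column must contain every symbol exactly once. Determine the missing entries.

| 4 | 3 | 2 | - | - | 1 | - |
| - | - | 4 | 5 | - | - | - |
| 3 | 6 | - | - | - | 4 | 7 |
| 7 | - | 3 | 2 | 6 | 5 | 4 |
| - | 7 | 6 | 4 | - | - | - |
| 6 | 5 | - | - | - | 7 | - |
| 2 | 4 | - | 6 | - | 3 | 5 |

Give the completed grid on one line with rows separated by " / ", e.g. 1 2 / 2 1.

4 3 2 7 5 1 6 / 1 2 4 5 7 6 3 / 3 6 5 1 2 4 7 / 7 1 3 2 6 5 4 / 5 7 6 4 3 2 1 / 6 5 1 3 4 7 2 / 2 4 7 6 1 3 5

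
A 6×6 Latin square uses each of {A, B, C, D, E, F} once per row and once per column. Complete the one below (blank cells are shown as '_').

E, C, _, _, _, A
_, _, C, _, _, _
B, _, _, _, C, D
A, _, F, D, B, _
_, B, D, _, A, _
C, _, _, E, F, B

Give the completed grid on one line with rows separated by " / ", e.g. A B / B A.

E C B F D A / D A C B E F / B F E A C D / A E F D B C / F B D C A E / C D A E F B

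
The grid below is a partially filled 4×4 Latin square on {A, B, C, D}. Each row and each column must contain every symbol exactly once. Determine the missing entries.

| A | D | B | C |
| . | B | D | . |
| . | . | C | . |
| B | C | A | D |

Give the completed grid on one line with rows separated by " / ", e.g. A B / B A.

At row 2, column 1: row 2 has {B,D}; column 1 has {A,B}; that leaves C.
At row 2, column 4: row 2 has {B,C,D}; column 4 has {C,D}; that leaves A.
At row 3, column 1: row 3 has {C}; column 1 has {A,B,C}; that leaves D.
At row 3, column 2: row 3 has {C,D}; column 2 has {B,C,D}; that leaves A.
At row 3, column 4: row 3 has {A,C,D}; column 4 has {A,C,D}; that leaves B.

A D B C / C B D A / D A C B / B C A D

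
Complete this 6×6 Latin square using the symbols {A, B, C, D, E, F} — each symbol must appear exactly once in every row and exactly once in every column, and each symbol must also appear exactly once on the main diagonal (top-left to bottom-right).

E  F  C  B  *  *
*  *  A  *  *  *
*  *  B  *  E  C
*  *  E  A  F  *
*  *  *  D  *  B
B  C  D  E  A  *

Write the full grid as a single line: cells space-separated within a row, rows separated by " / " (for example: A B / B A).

E F C B D A / F D A C B E / D A B F E C / C B E A F D / A E F D C B / B C D E A F

(r1,c5) = D
(r1,c6) = A
(r2,c2) = D
(r3,c2) = A
(r3,c4) = F
(r4,c2) = B
(r4,c6) = D
(r5,c2) = E
(r5,c3) = F
(r5,c5) = C
(r6,c6) = F
(r2,c4) = C
(r2,c5) = B
(r2,c6) = E
(r3,c1) = D
(r4,c1) = C
(r5,c1) = A
(r2,c1) = F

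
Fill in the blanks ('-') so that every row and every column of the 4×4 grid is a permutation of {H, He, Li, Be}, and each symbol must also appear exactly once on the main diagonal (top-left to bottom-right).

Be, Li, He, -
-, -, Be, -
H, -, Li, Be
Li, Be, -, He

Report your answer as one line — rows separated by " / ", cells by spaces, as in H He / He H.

At row 1, column 4: row 1 has {He,Li,Be}; column 4 has {He,Be}; that leaves H.
At row 2, column 1: row 2 has {Be}; column 1 has {H,Li,Be}; that leaves He.
At row 2, column 2: row 2 has {He,Be}; column 2 has {Li,Be}; the diagonal has {He,Li,Be}; that leaves H.
At row 2, column 4: row 2 has {H,He,Be}; column 4 has {H,He,Be}; that leaves Li.
At row 3, column 2: row 3 has {H,Li,Be}; column 2 has {H,Li,Be}; that leaves He.
At row 4, column 3: row 4 has {He,Li,Be}; column 3 has {He,Li,Be}; that leaves H.

Be Li He H / He H Be Li / H He Li Be / Li Be H He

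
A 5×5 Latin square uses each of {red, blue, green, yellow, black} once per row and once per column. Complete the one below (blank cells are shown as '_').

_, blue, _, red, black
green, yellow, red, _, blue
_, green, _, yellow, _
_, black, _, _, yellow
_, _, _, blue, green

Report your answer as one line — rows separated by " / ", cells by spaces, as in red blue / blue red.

yellow blue green red black / green yellow red black blue / blue green black yellow red / red black blue green yellow / black red yellow blue green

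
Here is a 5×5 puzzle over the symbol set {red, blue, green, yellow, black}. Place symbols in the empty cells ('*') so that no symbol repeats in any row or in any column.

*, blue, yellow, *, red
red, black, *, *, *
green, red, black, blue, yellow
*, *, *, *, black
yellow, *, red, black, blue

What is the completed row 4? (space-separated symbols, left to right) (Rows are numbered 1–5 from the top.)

(r1,c1): row 1 has {red,blue,yellow}; column 1 has {red,green,yellow}, so it must be black.
(r1,c4): row 1 has {red,blue,yellow,black}; column 4 has {blue,black}, so it must be green.
(r2,c4): row 2 has {red,black}; column 4 has {blue,green,black}, so it must be yellow.
(r2,c5): row 2 has {red,yellow,black}; column 5 has {red,blue,yellow,black}, so it must be green.
(r4,c1): row 4 has {black}; column 1 has {red,green,yellow,black}, so it must be blue.
(r4,c3): row 4 has {blue,black}; column 3 has {red,yellow,black}, so it must be green.
(r4,c4): row 4 has {blue,green,black}; column 4 has {blue,green,yellow,black}, so it must be red.
(r5,c2): row 5 has {red,blue,yellow,black}; column 2 has {red,blue,black}, so it must be green.
(r2,c3): row 2 has {red,green,yellow,black}; column 3 has {red,green,yellow,black}, so it must be blue.
(r4,c2): row 4 has {red,blue,green,black}; column 2 has {red,blue,green,black}, so it must be yellow.

blue yellow green red black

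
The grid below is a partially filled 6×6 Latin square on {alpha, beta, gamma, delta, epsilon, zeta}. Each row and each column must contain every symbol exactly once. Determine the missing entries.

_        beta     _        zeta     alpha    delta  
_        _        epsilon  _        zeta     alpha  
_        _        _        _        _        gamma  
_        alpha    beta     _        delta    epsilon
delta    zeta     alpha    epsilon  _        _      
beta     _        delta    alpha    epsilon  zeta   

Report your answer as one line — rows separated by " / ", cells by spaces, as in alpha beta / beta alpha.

row 1 has {alpha,beta,delta,zeta}; column 3 has {alpha,beta,delta,epsilon} — only gamma is left for (r1,c3).
row 2 has {alpha,epsilon,zeta}; column 1 has {beta,delta} — only gamma is left for (r2,c1).
row 2 has {alpha,gamma,epsilon,zeta}; column 2 has {alpha,beta,zeta} — only delta is left for (r2,c2).
row 2 has {alpha,gamma,delta,epsilon,zeta}; column 4 has {alpha,epsilon,zeta} — only beta is left for (r2,c4).
row 3 has {gamma}; column 2 has {alpha,beta,delta,zeta} — only epsilon is left for (r3,c2).
row 3 has {gamma,epsilon}; column 3 has {alpha,beta,gamma,delta,epsilon} — only zeta is left for (r3,c3).
row 3 has {gamma,epsilon,zeta}; column 4 has {alpha,beta,epsilon,zeta} — only delta is left for (r3,c4).
row 3 has {gamma,delta,epsilon,zeta}; column 5 has {alpha,delta,epsilon,zeta} — only beta is left for (r3,c5).
row 4 has {alpha,beta,delta,epsilon}; column 1 has {beta,gamma,delta} — only zeta is left for (r4,c1).
row 4 has {alpha,beta,delta,epsilon,zeta}; column 4 has {alpha,beta,delta,epsilon,zeta} — only gamma is left for (r4,c4).
row 5 has {alpha,delta,epsilon,zeta}; column 5 has {alpha,beta,delta,epsilon,zeta} — only gamma is left for (r5,c5).
row 5 has {alpha,gamma,delta,epsilon,zeta}; column 6 has {alpha,gamma,delta,epsilon,zeta} — only beta is left for (r5,c6).
row 6 has {alpha,beta,delta,epsilon,zeta}; column 2 has {alpha,beta,delta,epsilon,zeta} — only gamma is left for (r6,c2).
row 1 has {alpha,beta,gamma,delta,zeta}; column 1 has {beta,gamma,delta,zeta} — only epsilon is left for (r1,c1).
row 3 has {beta,gamma,delta,epsilon,zeta}; column 1 has {beta,gamma,delta,epsilon,zeta} — only alpha is left for (r3,c1).

epsilon beta gamma zeta alpha delta / gamma delta epsilon beta zeta alpha / alpha epsilon zeta delta beta gamma / zeta alpha beta gamma delta epsilon / delta zeta alpha epsilon gamma beta / beta gamma delta alpha epsilon zeta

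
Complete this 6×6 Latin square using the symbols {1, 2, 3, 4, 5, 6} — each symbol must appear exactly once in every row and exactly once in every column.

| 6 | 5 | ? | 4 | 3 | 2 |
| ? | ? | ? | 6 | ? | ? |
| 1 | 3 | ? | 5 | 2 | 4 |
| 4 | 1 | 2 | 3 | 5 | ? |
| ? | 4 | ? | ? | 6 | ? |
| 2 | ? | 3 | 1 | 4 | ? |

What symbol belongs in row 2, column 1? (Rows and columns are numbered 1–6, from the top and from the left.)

5

(r1,c3) = 1
(r2,c2) = 2
(r2,c5) = 1
(r3,c3) = 6
(r4,c6) = 6
(r5,c3) = 5
(r5,c4) = 2
(r6,c2) = 6
(r6,c6) = 5
(r2,c3) = 4
(r2,c6) = 3
(r5,c1) = 3
(r5,c6) = 1
(r2,c1) = 5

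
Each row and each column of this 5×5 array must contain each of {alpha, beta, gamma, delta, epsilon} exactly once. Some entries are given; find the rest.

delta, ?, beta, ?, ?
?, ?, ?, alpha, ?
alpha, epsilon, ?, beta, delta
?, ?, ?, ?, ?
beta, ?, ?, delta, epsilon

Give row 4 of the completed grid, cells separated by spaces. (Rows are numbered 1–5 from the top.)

epsilon beta delta gamma alpha

(r3,c3) = gamma
(r5,c3) = alpha
(r5,c2) = gamma
(r1,c2) = alpha
(r1,c5) = gamma
(r2,c5) = beta
(r4,c5) = alpha
(r1,c4) = epsilon
(r2,c2) = delta
(r2,c3) = epsilon
(r4,c2) = beta
(r4,c3) = delta
(r4,c4) = gamma
(r2,c1) = gamma
(r4,c1) = epsilon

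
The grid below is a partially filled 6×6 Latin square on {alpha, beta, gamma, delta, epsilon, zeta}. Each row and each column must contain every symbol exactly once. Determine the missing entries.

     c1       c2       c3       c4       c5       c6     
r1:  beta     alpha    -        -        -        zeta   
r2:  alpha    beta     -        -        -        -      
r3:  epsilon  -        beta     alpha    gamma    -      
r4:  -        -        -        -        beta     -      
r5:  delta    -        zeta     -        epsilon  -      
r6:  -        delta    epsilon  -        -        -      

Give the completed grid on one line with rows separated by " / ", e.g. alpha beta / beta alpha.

beta alpha gamma epsilon delta zeta / alpha beta delta gamma zeta epsilon / epsilon zeta beta alpha gamma delta / zeta epsilon alpha delta beta gamma / delta gamma zeta beta epsilon alpha / gamma delta epsilon zeta alpha beta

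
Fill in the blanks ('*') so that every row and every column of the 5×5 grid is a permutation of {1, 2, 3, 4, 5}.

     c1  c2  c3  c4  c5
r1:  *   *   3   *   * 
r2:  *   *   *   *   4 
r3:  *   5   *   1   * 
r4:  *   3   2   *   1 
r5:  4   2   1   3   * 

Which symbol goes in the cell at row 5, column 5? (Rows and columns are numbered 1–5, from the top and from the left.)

5

row 2 has {4}; column 2 has {2,3,5} — only 1 is left for (r2,c2).
row 2 has {1,4}; column 3 has {1,2,3} — only 5 is left for (r2,c3).
row 2 has {1,4,5}; column 4 has {1,3} — only 2 is left for (r2,c4).
row 3 has {1,5}; column 3 has {1,2,3,5} — only 4 is left for (r3,c3).
row 4 has {1,2,3}; column 1 has {4} — only 5 is left for (r4,c1).
row 4 has {1,2,3,5}; column 4 has {1,2,3} — only 4 is left for (r4,c4).
row 5 has {1,2,3,4}; column 5 has {1,4} — only 5 is left for (r5,c5).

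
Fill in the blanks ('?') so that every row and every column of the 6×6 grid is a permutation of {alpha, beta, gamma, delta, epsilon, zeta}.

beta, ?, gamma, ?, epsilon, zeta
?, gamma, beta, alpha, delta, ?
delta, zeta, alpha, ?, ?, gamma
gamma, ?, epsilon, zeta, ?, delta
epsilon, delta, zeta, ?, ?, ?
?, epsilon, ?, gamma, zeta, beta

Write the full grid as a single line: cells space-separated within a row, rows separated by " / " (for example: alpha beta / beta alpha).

beta alpha gamma delta epsilon zeta / zeta gamma beta alpha delta epsilon / delta zeta alpha epsilon beta gamma / gamma beta epsilon zeta alpha delta / epsilon delta zeta beta gamma alpha / alpha epsilon delta gamma zeta beta

At row 1, column 2: row 1 has {beta,gamma,epsilon,zeta}; column 2 has {gamma,delta,epsilon,zeta}; that leaves alpha.
At row 1, column 4: row 1 has {alpha,beta,gamma,epsilon,zeta}; column 4 has {alpha,gamma,zeta}; that leaves delta.
At row 2, column 1: row 2 has {alpha,beta,gamma,delta}; column 1 has {beta,gamma,delta,epsilon}; that leaves zeta.
At row 2, column 6: row 2 has {alpha,beta,gamma,delta,zeta}; column 6 has {beta,gamma,delta,zeta}; that leaves epsilon.
At row 3, column 5: row 3 has {alpha,gamma,delta,zeta}; column 5 has {delta,epsilon,zeta}; that leaves beta.
At row 4, column 2: row 4 has {gamma,delta,epsilon,zeta}; column 2 has {alpha,gamma,delta,epsilon,zeta}; that leaves beta.
At row 4, column 5: row 4 has {beta,gamma,delta,epsilon,zeta}; column 5 has {beta,delta,epsilon,zeta}; that leaves alpha.
At row 5, column 4: row 5 has {delta,epsilon,zeta}; column 4 has {alpha,gamma,delta,zeta}; that leaves beta.
At row 5, column 5: row 5 has {beta,delta,epsilon,zeta}; column 5 has {alpha,beta,delta,epsilon,zeta}; that leaves gamma.
At row 5, column 6: row 5 has {beta,gamma,delta,epsilon,zeta}; column 6 has {beta,gamma,delta,epsilon,zeta}; that leaves alpha.
At row 6, column 1: row 6 has {beta,gamma,epsilon,zeta}; column 1 has {beta,gamma,delta,epsilon,zeta}; that leaves alpha.
At row 6, column 3: row 6 has {alpha,beta,gamma,epsilon,zeta}; column 3 has {alpha,beta,gamma,epsilon,zeta}; that leaves delta.
At row 3, column 4: row 3 has {alpha,beta,gamma,delta,zeta}; column 4 has {alpha,beta,gamma,delta,zeta}; that leaves epsilon.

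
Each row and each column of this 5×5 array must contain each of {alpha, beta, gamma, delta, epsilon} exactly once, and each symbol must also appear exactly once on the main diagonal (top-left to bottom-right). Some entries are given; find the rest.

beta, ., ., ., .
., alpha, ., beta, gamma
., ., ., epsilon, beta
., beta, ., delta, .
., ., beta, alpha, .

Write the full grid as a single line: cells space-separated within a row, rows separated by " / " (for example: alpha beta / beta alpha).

Cell (r1,c4): row 1 has {beta}; column 4 has {alpha,beta,delta,epsilon} → gamma.
Cell (r3,c3): row 3 has {beta,epsilon}; column 3 has {beta}; the diagonal has {alpha,beta,delta} → gamma.
Cell (r5,c5): row 5 has {alpha,beta}; column 5 has {beta,gamma}; the diagonal has {alpha,beta,gamma,delta} → epsilon.
Cell (r3,c2): row 3 has {beta,gamma,epsilon}; column 2 has {alpha,beta} → delta.
Cell (r4,c5): row 4 has {beta,delta}; column 5 has {beta,gamma,epsilon} → alpha.
Cell (r5,c2): row 5 has {alpha,beta,epsilon}; column 2 has {alpha,beta,delta} → gamma.
Cell (r1,c2): row 1 has {beta,gamma}; column 2 has {alpha,beta,gamma,delta} → epsilon.
Cell (r1,c5): row 1 has {beta,gamma,epsilon}; column 5 has {alpha,beta,gamma,epsilon} → delta.
Cell (r3,c1): row 3 has {beta,gamma,delta,epsilon}; column 1 has {beta} → alpha.
Cell (r4,c3): row 4 has {alpha,beta,delta}; column 3 has {beta,gamma} → epsilon.
Cell (r5,c1): row 5 has {alpha,beta,gamma,epsilon}; column 1 has {alpha,beta} → delta.
Cell (r1,c3): row 1 has {beta,gamma,delta,epsilon}; column 3 has {beta,gamma,epsilon} → alpha.
Cell (r2,c1): row 2 has {alpha,beta,gamma}; column 1 has {alpha,beta,delta} → epsilon.
Cell (r2,c3): row 2 has {alpha,beta,gamma,epsilon}; column 3 has {alpha,beta,gamma,epsilon} → delta.
Cell (r4,c1): row 4 has {alpha,beta,delta,epsilon}; column 1 has {alpha,beta,delta,epsilon} → gamma.

beta epsilon alpha gamma delta / epsilon alpha delta beta gamma / alpha delta gamma epsilon beta / gamma beta epsilon delta alpha / delta gamma beta alpha epsilon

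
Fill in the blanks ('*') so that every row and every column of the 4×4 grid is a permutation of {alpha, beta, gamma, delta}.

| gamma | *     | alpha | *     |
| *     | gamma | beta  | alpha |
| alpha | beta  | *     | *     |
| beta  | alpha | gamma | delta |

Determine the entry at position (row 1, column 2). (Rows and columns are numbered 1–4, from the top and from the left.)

delta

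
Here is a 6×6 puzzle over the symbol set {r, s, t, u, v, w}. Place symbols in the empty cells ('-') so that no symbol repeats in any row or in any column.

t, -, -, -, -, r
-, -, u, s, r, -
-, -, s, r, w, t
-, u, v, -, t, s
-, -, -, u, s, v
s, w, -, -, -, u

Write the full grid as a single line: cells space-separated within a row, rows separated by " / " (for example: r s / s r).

t s w v u r / v t u s r w / u v s r w t / r u v w t s / w r t u s v / s w r t v u

(r1,c3) = w
(r1,c4) = v
(r1,c5) = u
(r2,c6) = w
(r3,c2) = v
(r4,c4) = w
(r6,c4) = t
(r6,c5) = v
(r1,c2) = s
(r2,c1) = v
(r2,c2) = t
(r3,c1) = u
(r4,c1) = r
(r5,c1) = w
(r5,c2) = r
(r5,c3) = t
(r6,c3) = r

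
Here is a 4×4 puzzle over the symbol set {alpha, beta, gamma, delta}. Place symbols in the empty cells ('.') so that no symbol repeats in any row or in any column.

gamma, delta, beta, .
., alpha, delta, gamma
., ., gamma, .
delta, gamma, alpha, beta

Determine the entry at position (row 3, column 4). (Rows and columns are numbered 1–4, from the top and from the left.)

row 1 has {beta,gamma,delta}; column 4 has {beta,gamma} — only alpha is left for (r1,c4).
row 2 has {alpha,gamma,delta}; column 1 has {gamma,delta} — only beta is left for (r2,c1).
row 3 has {gamma}; column 1 has {beta,gamma,delta} — only alpha is left for (r3,c1).
row 3 has {alpha,gamma}; column 2 has {alpha,gamma,delta} — only beta is left for (r3,c2).
row 3 has {alpha,beta,gamma}; column 4 has {alpha,beta,gamma} — only delta is left for (r3,c4).

delta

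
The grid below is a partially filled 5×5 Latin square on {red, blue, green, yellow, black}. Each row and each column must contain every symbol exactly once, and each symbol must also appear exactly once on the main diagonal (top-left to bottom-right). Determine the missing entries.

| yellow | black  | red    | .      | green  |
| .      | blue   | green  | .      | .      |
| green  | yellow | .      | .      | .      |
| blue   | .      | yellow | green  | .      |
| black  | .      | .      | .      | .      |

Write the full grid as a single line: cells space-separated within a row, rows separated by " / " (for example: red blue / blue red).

yellow black red blue green / red blue green black yellow / green yellow black red blue / blue red yellow green black / black green blue yellow red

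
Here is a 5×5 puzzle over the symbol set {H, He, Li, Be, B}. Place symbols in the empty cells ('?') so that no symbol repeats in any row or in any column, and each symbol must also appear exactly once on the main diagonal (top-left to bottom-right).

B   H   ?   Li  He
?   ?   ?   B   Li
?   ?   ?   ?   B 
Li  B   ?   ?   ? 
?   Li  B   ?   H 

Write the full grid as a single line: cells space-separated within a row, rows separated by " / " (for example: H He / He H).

B H Be Li He / H Be He B Li / Be He Li H B / Li B H He Be / He Li B Be H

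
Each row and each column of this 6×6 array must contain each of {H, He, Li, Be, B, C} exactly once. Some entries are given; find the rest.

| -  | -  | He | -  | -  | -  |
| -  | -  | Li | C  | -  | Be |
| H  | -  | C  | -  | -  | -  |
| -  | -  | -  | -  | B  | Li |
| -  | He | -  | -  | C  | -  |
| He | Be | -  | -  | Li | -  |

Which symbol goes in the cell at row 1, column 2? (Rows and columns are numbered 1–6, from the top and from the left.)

Li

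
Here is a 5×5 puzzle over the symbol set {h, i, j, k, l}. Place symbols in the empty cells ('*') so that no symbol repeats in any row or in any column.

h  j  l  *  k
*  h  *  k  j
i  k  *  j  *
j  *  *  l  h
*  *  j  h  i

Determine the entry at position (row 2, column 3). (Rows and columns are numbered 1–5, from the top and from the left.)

(r1,c4) = i
(r2,c1) = l
(r2,c3) = i

i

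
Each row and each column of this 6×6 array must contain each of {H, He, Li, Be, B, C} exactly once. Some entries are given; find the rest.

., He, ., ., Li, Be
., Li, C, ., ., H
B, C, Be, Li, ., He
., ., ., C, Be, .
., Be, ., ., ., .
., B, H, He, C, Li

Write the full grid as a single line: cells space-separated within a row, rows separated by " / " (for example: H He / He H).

C He B H Li Be / He Li C Be B H / B C Be Li H He / Li H He C Be B / H Be Li B He C / Be B H He C Li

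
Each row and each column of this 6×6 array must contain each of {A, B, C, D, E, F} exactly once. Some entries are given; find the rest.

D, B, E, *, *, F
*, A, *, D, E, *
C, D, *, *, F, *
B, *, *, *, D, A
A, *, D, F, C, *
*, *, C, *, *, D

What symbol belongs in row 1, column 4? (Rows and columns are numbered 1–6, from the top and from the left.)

At row 1, column 5: row 1 has {B,D,E,F}; column 5 has {C,D,E,F}; that leaves A.
At row 2, column 1: row 2 has {A,D,E}; column 1 has {A,B,C,D}; that leaves F.
At row 2, column 3: row 2 has {A,D,E,F}; column 3 has {C,D,E}; that leaves B.
At row 2, column 6: row 2 has {A,B,D,E,F}; column 6 has {A,D,F}; that leaves C.
At row 3, column 3: row 3 has {C,D,F}; column 3 has {B,C,D,E}; that leaves A.
At row 4, column 3: row 4 has {A,B,D}; column 3 has {A,B,C,D,E}; that leaves F.
At row 5, column 2: row 5 has {A,C,D,F}; column 2 has {A,B,D}; that leaves E.
At row 5, column 6: row 5 has {A,C,D,E,F}; column 6 has {A,C,D,F}; that leaves B.
At row 6, column 1: row 6 has {C,D}; column 1 has {A,B,C,D,F}; that leaves E.
At row 6, column 2: row 6 has {C,D,E}; column 2 has {A,B,D,E}; that leaves F.
At row 6, column 5: row 6 has {C,D,E,F}; column 5 has {A,C,D,E,F}; that leaves B.
At row 1, column 4: row 1 has {A,B,D,E,F}; column 4 has {D,F}; that leaves C.

C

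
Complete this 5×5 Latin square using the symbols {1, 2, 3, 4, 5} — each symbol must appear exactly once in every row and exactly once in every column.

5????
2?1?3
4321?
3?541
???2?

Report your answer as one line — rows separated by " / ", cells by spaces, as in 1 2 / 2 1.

(r1,c4): row 1 has {5}; column 4 has {1,2,4}, so it must be 3.
(r2,c4): row 2 has {1,2,3}; column 4 has {1,2,3,4}, so it must be 5.
(r3,c5): row 3 has {1,2,3,4}; column 5 has {1,3}, so it must be 5.
(r4,c2): row 4 has {1,3,4,5}; column 2 has {3}, so it must be 2.
(r5,c1): row 5 has {2}; column 1 has {2,3,4,5}, so it must be 1.
(r5,c5): row 5 has {1,2}; column 5 has {1,3,5}, so it must be 4.
(r1,c3): row 1 has {3,5}; column 3 has {1,2,5}, so it must be 4.
(r1,c5): row 1 has {3,4,5}; column 5 has {1,3,4,5}, so it must be 2.
(r2,c2): row 2 has {1,2,3,5}; column 2 has {2,3}, so it must be 4.
(r5,c2): row 5 has {1,2,4}; column 2 has {2,3,4}, so it must be 5.
(r5,c3): row 5 has {1,2,4,5}; column 3 has {1,2,4,5}, so it must be 3.
(r1,c2): row 1 has {2,3,4,5}; column 2 has {2,3,4,5}, so it must be 1.

5 1 4 3 2 / 2 4 1 5 3 / 4 3 2 1 5 / 3 2 5 4 1 / 1 5 3 2 4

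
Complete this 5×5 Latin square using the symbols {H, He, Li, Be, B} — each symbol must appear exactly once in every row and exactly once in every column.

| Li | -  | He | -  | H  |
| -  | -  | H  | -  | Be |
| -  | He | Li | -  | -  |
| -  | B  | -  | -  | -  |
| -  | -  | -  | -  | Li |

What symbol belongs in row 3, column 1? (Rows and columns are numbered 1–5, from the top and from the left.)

Be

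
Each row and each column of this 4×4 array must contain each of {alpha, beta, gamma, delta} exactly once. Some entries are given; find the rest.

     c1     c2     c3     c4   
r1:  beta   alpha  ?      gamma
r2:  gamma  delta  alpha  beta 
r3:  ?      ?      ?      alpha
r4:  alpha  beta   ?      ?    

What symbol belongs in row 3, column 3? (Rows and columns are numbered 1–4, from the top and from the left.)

beta

Cell (r1,c3): row 1 has {alpha,beta,gamma}; column 3 has {alpha} → delta.
Cell (r3,c1): row 3 has {alpha}; column 1 has {alpha,beta,gamma} → delta.
Cell (r3,c2): row 3 has {alpha,delta}; column 2 has {alpha,beta,delta} → gamma.
Cell (r3,c3): row 3 has {alpha,gamma,delta}; column 3 has {alpha,delta} → beta.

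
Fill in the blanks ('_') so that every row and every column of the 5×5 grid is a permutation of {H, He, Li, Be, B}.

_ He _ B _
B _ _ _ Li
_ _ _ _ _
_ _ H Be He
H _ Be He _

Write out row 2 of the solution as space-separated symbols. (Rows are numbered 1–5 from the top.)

row 1 has {He,B}; column 3 has {H,Be} — only Li is left for (r1,c3).
row 2 has {Li,B}; column 3 has {H,Li,Be} — only He is left for (r2,c3).
row 2 has {He,Li,B}; column 4 has {He,Be,B} — only H is left for (r2,c4).
row 3 is empty so far; column 3 has {H,He,Li,Be} — only B is left for (r3,c3).
row 3 has {B}; column 4 has {H,He,Be,B} — only Li is left for (r3,c4).
row 4 has {H,He,Be}; column 1 has {H,B} — only Li is left for (r4,c1).
row 4 has {H,He,Li,Be}; column 2 has {He} — only B is left for (r4,c2).
row 5 has {H,He,Be}; column 2 has {He,B} — only Li is left for (r5,c2).
row 5 has {H,He,Li,Be}; column 5 has {He,Li} — only B is left for (r5,c5).
row 1 has {He,Li,B}; column 1 has {H,Li,B} — only Be is left for (r1,c1).
row 1 has {He,Li,Be,B}; column 5 has {He,Li,B} — only H is left for (r1,c5).
row 2 has {H,He,Li,B}; column 2 has {He,Li,B} — only Be is left for (r2,c2).

B Be He H Li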